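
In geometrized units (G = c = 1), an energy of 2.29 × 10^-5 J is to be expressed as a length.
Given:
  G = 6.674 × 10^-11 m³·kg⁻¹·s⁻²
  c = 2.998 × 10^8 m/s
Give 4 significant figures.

1.892 × 10^-49 m

Energy → length via G/c⁴.
2.29 × 10^-5 J × (G/c⁴) = 1.892 × 10^-49 m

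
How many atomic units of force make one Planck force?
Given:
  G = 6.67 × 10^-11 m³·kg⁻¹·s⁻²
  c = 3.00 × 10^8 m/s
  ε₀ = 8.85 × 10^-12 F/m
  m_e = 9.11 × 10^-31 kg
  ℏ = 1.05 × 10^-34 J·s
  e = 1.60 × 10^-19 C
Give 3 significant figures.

Planck force: F_P = c⁴/G = 1.21 × 10^44 N
atomic unit of force: F_au = E_h/a₀ = m_e²e⁶/((4πε₀)³ℏ⁴) = 8.33 × 10^-8 N
ratio = 1.21 × 10^44 / 8.33 × 10^-8 = 1.46 × 10^51

1.46 × 10^51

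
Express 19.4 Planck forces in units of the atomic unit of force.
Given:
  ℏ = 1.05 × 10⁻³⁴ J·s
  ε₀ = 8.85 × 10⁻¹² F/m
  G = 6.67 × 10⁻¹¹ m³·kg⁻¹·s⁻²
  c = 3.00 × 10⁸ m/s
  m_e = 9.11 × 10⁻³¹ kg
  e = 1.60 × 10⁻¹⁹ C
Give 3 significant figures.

2.83 × 10⁵²

Planck force: F_P = c⁴/G = 1.21 × 10⁴⁴ N
atomic unit of force: F_au = E_h/a₀ = m_e²e⁶/((4πε₀)³ℏ⁴) = 8.33 × 10⁻⁸ N
19.4 × 1.21 × 10⁴⁴ / 8.33 × 10⁻⁸ = 2.83 × 10⁵²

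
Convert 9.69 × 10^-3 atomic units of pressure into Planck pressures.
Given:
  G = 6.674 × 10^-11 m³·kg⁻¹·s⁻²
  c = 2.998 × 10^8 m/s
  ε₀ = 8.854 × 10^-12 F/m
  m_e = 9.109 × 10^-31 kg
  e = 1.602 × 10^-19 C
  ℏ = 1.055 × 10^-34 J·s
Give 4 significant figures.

atomic unit of pressure: P_au = E_h/a₀³ = m_e⁴e¹⁰/((4πε₀)⁵ℏ⁸) = 2.929 × 10^13 Pa
Planck pressure: p_P = c⁷/(ℏG²) = 4.632 × 10^113 Pa
9.69 × 10^-3 × 2.929 × 10^13 / 4.632 × 10^113 = 6.127 × 10^-103

6.127 × 10^-103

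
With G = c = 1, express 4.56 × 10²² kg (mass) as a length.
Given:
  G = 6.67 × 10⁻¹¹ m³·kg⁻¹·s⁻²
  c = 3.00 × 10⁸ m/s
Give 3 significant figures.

In G = c = 1 units mass has dimensions of length; the conversion factor is G/c².
4.56 × 10²² kg × (G/c²) = 3.38 × 10⁻⁵ m

3.38 × 10⁻⁵ m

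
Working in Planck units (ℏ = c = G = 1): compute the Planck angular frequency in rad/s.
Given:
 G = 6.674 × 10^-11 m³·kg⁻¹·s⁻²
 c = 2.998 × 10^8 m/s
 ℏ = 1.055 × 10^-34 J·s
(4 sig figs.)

From ℏ = c = G = 1 the angular frequency scale is ω_P = √(c⁵/(ℏG)).
  = √(3.440 × 10^86)
  = 1.855 × 10^43 rad/s

1.855 × 10^43 rad/s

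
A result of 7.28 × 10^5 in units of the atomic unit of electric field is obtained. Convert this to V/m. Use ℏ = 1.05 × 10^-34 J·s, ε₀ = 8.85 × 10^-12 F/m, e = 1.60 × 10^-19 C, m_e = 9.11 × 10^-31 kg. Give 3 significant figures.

One atomic unit of electric field: E_au = E_h/(e a₀) = m_e²e⁵/((4πε₀)³ℏ⁴) = 5.20 × 10^11 V/m.
7.28 × 10^5 × 5.20 × 10^11 V/m = 3.79 × 10^17 V/m

3.79 × 10^17 V/m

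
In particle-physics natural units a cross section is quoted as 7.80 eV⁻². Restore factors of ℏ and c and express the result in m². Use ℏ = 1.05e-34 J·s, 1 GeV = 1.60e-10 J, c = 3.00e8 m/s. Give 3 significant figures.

Area is [L]² = [E]⁻²·(ℏc)²; restore (ℏc)².
1 GeV⁻² → (ℏc)² × (1 GeV in J)⁻² = 3.88e-32 m².
Convert the energy scale: 7.80 eV⁻² = 7.80e18 GeV⁻².
Result: 7.80e18 × 3.88e-32 = 3.02e-13 m².

3.02e-13 m²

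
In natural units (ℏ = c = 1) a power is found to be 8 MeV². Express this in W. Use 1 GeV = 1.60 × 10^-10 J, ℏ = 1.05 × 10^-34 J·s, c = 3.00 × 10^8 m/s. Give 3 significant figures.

1.95 × 10^9 W

Power is [E]/[T] = [E]²/ℏ.
1 GeV² → 1/ℏ × (1 GeV in J)² = 2.44 × 10^14 W.
Convert the energy scale: 8 MeV² = 8.00 × 10^-6 GeV².
Result: 8.00 × 10^-6 × 2.44 × 10^14 = 1.95 × 10^9 W.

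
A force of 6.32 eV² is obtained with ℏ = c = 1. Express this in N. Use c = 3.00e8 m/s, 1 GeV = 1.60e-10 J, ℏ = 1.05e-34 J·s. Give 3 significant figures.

Force is [E]/[L] = [E]²/(ℏc); restore (ℏc)⁻¹.
1 GeV² → 1/(ℏc) × (1 GeV in J)² = 8.13e5 N.
Convert the energy scale: 6.32 eV² = 6.32e-18 GeV².
Result: 6.32e-18 × 8.13e5 = 5.14e-12 N.

5.14e-12 N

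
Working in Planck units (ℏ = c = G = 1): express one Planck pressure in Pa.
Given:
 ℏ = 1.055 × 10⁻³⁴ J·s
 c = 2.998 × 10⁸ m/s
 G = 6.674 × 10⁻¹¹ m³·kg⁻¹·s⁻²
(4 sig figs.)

The unique combination of the constants set to 1 with dimensions of pressure is p_P = c⁷/(ℏG²).
  = 2.177 × 10⁵⁹ / 4.699 × 10⁻⁵⁵
  = 4.632 × 10¹¹³ Pa

4.632 × 10¹¹³ Pa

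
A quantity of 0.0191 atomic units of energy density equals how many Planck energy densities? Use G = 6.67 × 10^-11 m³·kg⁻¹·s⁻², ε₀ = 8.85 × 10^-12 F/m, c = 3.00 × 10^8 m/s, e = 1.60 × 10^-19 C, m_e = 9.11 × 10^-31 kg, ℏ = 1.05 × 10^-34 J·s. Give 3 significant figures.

atomic unit of energy density: u_au = E_h/a₀³ = m_e⁴e¹⁰/((4πε₀)⁵ℏ⁸) = 3.01 × 10^13 J/m³
Planck energy density: u_P = c⁷/(ℏG²) = 4.68 × 10^113 J/m³
0.0191 × 3.01 × 10^13 / 4.68 × 10^113 = 1.23 × 10^-102

1.23 × 10^-102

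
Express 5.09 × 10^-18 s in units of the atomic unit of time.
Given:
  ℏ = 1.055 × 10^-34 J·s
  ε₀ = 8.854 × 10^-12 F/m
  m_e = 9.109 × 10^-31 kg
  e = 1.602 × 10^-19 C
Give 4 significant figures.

0.2101

atomic unit of time: τ_au = (4πε₀)²ℏ³/(m_e e⁴) = 2.423 × 10^-17 s.
5.09 × 10^-18 / 2.423 × 10^-17 = 0.2101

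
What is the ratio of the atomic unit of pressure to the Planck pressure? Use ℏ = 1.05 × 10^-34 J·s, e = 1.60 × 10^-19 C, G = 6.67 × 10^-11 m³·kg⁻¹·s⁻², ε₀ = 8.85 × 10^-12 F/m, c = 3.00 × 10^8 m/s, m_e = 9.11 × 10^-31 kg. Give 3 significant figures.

6.44 × 10^-101

atomic unit of pressure: P_au = E_h/a₀³ = m_e⁴e¹⁰/((4πε₀)⁵ℏ⁸) = 3.01 × 10^13 Pa
Planck pressure: p_P = c⁷/(ℏG²) = 4.68 × 10^113 Pa
ratio = 3.01 × 10^13 / 4.68 × 10^113 = 6.44 × 10^-101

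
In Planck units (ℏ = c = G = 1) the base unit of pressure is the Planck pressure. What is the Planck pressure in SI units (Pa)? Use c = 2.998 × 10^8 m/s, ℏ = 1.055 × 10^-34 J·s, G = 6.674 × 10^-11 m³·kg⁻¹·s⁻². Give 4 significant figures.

p_P = c⁷/(ℏG²)
  = 2.177 × 10^59 / 4.699 × 10^-55
  = 4.632 × 10^113 Pa

4.632 × 10^113 Pa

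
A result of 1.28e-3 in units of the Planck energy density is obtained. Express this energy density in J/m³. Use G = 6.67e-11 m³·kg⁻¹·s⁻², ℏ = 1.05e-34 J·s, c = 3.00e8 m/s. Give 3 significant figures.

One Planck energy density: u_P = c⁷/(ℏG²) = 4.68e113 J/m³.
1.28e-3 × 4.68e113 J/m³ = 5.99e110 J/m³

5.99e110 J/m³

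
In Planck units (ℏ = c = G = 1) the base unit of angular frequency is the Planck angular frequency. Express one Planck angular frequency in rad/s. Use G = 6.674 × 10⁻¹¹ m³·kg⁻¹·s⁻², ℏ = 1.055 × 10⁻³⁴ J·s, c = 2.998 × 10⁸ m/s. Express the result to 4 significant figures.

1.855 × 10⁴³ rad/s

ω_P = √(c⁵/(ℏG))
  = √(3.440 × 10⁸⁶)
  = 1.855 × 10⁴³ rad/s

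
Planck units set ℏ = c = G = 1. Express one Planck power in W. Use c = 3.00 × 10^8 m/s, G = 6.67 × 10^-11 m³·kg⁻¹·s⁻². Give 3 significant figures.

The unique combination of the constants set to 1 with dimensions of power is P_P = c⁵/G.
  = 2.43 × 10^42 / 6.67 × 10^-11
  = 3.64 × 10^52 W

3.64 × 10^52 W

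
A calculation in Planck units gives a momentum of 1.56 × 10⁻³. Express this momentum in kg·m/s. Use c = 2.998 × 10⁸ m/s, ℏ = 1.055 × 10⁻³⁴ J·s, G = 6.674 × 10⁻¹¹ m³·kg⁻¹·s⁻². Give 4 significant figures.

One Planck momentum: p_P = √(ℏc³/G) = 6.527 kg·m/s.
1.56 × 10⁻³ × 6.527 kg·m/s = 0.01018 kg·m/s

0.01018 kg·m/s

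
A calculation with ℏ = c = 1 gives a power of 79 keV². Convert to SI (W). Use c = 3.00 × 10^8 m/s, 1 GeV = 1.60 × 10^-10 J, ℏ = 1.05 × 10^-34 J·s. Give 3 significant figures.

1.93 × 10^4 W

Power is [E]/[T] = [E]²/ℏ.
1 GeV² → 1/ℏ × (1 GeV in J)² = 2.44 × 10^14 W.
Convert the energy scale: 79 keV² = 7.90 × 10^-11 GeV².
Result: 7.90 × 10^-11 × 2.44 × 10^14 = 1.93 × 10^4 W.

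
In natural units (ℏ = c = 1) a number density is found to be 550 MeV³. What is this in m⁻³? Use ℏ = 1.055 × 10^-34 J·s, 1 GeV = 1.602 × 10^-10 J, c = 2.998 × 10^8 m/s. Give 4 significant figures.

7.147 × 10^40 m⁻³

Number density is [L]⁻³ = [E]³/(ℏc)³.
1 GeV³ → 1/(ℏc)³ × (1 GeV in J)³ = 1.299 × 10^47 m⁻³.
Convert the energy scale: 550 MeV³ = 5.50 × 10^-7 GeV³.
Result: 5.50 × 10^-7 × 1.299 × 10^47 = 7.147 × 10^40 m⁻³.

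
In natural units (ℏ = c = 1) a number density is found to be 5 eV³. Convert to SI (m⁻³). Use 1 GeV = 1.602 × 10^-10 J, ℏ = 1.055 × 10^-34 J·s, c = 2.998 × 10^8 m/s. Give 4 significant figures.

6.497 × 10^20 m⁻³

Number density is [L]⁻³ = [E]³/(ℏc)³.
1 GeV³ → 1/(ℏc)³ × (1 GeV in J)³ = 1.299 × 10^47 m⁻³.
Convert the energy scale: 5 eV³ = 5.00 × 10^-27 GeV³.
Result: 5.00 × 10^-27 × 1.299 × 10^47 = 6.497 × 10^20 m⁻³.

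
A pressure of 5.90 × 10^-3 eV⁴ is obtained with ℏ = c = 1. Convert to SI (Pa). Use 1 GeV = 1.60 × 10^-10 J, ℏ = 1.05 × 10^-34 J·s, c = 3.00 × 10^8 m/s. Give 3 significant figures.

0.124 Pa

Pressure is [E]/[L]³ = [E]⁴/(ℏc)³.
1 GeV⁴ → 1/(ℏc)³ × (1 GeV in J)⁴ = 2.10 × 10^37 Pa.
Convert the energy scale: 5.90 × 10^-3 eV⁴ = 5.90 × 10^-39 GeV⁴.
Result: 5.90 × 10^-39 × 2.10 × 10^37 = 0.124 Pa.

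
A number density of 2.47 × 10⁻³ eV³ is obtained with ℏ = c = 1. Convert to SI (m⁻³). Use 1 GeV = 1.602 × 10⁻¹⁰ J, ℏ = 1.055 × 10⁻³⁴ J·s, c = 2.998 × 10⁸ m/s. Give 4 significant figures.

3.209 × 10¹⁷ m⁻³

Number density is [L]⁻³ = [E]³/(ℏc)³.
1 GeV³ → 1/(ℏc)³ × (1 GeV in J)³ = 1.299 × 10⁴⁷ m⁻³.
Convert the energy scale: 2.47 × 10⁻³ eV³ = 2.47 × 10⁻³⁰ GeV³.
Result: 2.47 × 10⁻³⁰ × 1.299 × 10⁴⁷ = 3.209 × 10¹⁷ m⁻³.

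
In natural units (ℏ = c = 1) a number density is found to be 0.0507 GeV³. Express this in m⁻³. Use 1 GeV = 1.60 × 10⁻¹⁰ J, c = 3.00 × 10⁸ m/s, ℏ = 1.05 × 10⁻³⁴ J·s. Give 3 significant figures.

6.64 × 10⁴⁵ m⁻³

Number density is [L]⁻³ = [E]³/(ℏc)³.
1 GeV³ → 1/(ℏc)³ × (1 GeV in J)³ = 1.31 × 10⁴⁷ m⁻³.
Result: 0.0507 × 1.31 × 10⁴⁷ = 6.64 × 10⁴⁵ m⁻³.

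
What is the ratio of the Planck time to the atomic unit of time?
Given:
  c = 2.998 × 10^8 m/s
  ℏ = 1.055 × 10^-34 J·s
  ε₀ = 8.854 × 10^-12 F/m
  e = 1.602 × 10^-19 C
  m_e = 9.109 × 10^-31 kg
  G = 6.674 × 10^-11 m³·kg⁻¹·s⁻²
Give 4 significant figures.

2.225 × 10^-27

Planck time: t_P = √(ℏG/c⁵) = 5.392 × 10^-44 s
atomic unit of time: τ_au = (4πε₀)²ℏ³/(m_e e⁴) = 2.423 × 10^-17 s
ratio = 5.392 × 10^-44 / 2.423 × 10^-17 = 2.225 × 10^-27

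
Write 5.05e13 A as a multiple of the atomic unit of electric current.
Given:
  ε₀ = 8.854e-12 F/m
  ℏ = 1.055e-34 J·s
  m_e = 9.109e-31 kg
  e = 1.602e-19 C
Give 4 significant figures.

atomic unit of electric current: I_au = e E_h/ℏ = m_e e⁵/((4πε₀)²ℏ³) = 6.612e-3 A.
5.05e13 / 6.612e-3 = 7.638e15

7.638e15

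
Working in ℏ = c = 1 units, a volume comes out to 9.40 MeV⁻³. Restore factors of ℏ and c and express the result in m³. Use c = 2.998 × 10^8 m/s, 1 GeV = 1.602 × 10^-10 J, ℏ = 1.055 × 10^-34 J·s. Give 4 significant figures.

7.234 × 10^-38 m³

Volume is [L]³ = [E]⁻³·(ℏc)³.
1 GeV⁻³ → (ℏc)³ × (1 GeV in J)⁻³ = 7.696 × 10^-48 m³.
Convert the energy scale: 9.40 MeV⁻³ = 9.40 × 10^9 GeV⁻³.
Result: 9.40 × 10^9 × 7.696 × 10^-48 = 7.234 × 10^-38 m³.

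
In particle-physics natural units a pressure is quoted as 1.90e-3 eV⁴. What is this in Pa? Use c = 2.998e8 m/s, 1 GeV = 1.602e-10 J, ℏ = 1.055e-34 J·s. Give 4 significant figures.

0.03955 Pa

Pressure is [E]/[L]³ = [E]⁴/(ℏc)³.
1 GeV⁴ → 1/(ℏc)³ × (1 GeV in J)⁴ = 2.082e37 Pa.
Convert the energy scale: 1.90e-3 eV⁴ = 1.90e-39 GeV⁴.
Result: 1.90e-39 × 2.082e37 = 0.03955 Pa.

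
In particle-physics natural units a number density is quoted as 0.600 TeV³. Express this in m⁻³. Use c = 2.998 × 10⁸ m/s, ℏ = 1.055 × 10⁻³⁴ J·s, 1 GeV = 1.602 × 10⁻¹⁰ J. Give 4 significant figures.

7.796 × 10⁵⁵ m⁻³

Number density is [L]⁻³ = [E]³/(ℏc)³.
1 GeV³ → 1/(ℏc)³ × (1 GeV in J)³ = 1.299 × 10⁴⁷ m⁻³.
Convert the energy scale: 0.600 TeV³ = 6.00 × 10⁸ GeV³.
Result: 6.00 × 10⁸ × 1.299 × 10⁴⁷ = 7.796 × 10⁵⁵ m⁻³.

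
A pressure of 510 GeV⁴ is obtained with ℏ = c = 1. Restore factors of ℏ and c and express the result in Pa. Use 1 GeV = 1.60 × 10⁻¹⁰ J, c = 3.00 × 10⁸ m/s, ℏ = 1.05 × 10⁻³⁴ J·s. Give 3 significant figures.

1.07 × 10⁴⁰ Pa

Pressure is [E]/[L]³ = [E]⁴/(ℏc)³.
1 GeV⁴ → 1/(ℏc)³ × (1 GeV in J)⁴ = 2.10 × 10³⁷ Pa.
Result: 510 × 2.10 × 10³⁷ = 1.07 × 10⁴⁰ Pa.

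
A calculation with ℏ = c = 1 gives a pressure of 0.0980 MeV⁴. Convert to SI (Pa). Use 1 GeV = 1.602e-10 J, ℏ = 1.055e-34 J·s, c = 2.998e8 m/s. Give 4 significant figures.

2.040e24 Pa

Pressure is [E]/[L]³ = [E]⁴/(ℏc)³.
1 GeV⁴ → 1/(ℏc)³ × (1 GeV in J)⁴ = 2.082e37 Pa.
Convert the energy scale: 0.0980 MeV⁴ = 9.80e-14 GeV⁴.
Result: 9.80e-14 × 2.082e37 = 2.040e24 Pa.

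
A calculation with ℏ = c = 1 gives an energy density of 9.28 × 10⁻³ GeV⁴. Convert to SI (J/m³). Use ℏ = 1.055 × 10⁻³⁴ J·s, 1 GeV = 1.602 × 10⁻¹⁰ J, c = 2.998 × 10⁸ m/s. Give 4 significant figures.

1.932 × 10³⁵ J/m³

[E]/[L]³ = [E]⁴/(ℏc)³; restore (ℏc)⁻³.
1 GeV⁴ → 1/(ℏc)³ × (1 GeV in J)⁴ = 2.082 × 10³⁷ J/m³.
Result: 9.28 × 10⁻³ × 2.082 × 10³⁷ = 1.932 × 10³⁵ J/m³.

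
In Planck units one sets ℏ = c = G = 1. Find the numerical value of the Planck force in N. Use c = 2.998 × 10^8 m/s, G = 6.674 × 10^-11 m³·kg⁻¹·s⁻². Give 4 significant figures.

F_P = c⁴/G
  = 8.078 × 10^33 / 6.674 × 10^-11
  = 1.210 × 10^44 N

1.210 × 10^44 N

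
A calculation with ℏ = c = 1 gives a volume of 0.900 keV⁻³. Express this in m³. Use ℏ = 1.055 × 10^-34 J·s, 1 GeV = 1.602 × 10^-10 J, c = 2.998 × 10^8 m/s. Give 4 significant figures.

Volume is [L]³ = [E]⁻³·(ℏc)³.
1 GeV⁻³ → (ℏc)³ × (1 GeV in J)⁻³ = 7.696 × 10^-48 m³.
Convert the energy scale: 0.900 keV⁻³ = 9.00 × 10^17 GeV⁻³.
Result: 9.00 × 10^17 × 7.696 × 10^-48 = 6.926 × 10^-30 m³.

6.926 × 10^-30 m³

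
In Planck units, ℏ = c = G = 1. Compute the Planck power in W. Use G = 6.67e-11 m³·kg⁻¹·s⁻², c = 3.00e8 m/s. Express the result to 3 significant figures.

The unique combination of the constants set to 1 with dimensions of power is P_P = c⁵/G.
  = 2.43e42 / 6.67e-11
  = 3.64e52 W

3.64e52 W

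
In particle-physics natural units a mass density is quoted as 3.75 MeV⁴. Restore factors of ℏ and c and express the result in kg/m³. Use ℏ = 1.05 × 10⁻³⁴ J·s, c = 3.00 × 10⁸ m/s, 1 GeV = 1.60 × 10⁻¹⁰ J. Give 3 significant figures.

8.74 × 10⁸ kg/m³

Mass density is [E]/(c²[L]³) = [E]⁴/(ℏ³c⁵).
1 GeV⁴ → 1/(ℏ³c⁵) × (1 GeV in J)⁴ = 2.33 × 10²⁰ kg/m³.
Convert the energy scale: 3.75 MeV⁴ = 3.75 × 10⁻¹² GeV⁴.
Result: 3.75 × 10⁻¹² × 2.33 × 10²⁰ = 8.74 × 10⁸ kg/m³.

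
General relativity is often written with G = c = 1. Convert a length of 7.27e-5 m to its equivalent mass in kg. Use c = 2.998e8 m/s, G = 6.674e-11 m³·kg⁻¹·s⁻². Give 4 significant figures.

9.791e22 kg

Length → mass via c²/G.
7.27e-5 m × (c²/G) = 9.791e22 kg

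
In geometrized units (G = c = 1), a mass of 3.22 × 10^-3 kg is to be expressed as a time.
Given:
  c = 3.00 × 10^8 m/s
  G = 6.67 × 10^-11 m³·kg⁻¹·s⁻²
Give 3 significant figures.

7.95 × 10^-39 s

Mass → time via G/c³.
3.22 × 10^-3 kg × (G/c³) = 7.95 × 10^-39 s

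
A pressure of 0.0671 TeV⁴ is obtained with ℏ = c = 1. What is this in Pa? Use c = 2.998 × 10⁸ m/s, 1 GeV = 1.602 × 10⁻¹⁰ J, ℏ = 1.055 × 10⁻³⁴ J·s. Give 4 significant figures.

1.397 × 10⁴⁸ Pa

Pressure is [E]/[L]³ = [E]⁴/(ℏc)³.
1 GeV⁴ → 1/(ℏc)³ × (1 GeV in J)⁴ = 2.082 × 10³⁷ Pa.
Convert the energy scale: 0.0671 TeV⁴ = 6.71 × 10¹⁰ GeV⁴.
Result: 6.71 × 10¹⁰ × 2.082 × 10³⁷ = 1.397 × 10⁴⁸ Pa.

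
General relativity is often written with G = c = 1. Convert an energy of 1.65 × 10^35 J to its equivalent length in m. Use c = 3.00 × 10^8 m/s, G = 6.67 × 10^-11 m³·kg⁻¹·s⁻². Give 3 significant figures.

Energy → length via G/c⁴.
1.65 × 10^35 J × (G/c⁴) = 1.36 × 10^-9 m

1.36 × 10^-9 m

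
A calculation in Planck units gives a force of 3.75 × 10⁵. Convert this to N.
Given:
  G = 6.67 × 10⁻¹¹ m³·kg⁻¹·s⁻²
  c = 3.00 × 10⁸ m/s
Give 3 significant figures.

One Planck force: F_P = c⁴/G = 1.21 × 10⁴⁴ N.
3.75 × 10⁵ × 1.21 × 10⁴⁴ N = 4.55 × 10⁴⁹ N

4.55 × 10⁴⁹ N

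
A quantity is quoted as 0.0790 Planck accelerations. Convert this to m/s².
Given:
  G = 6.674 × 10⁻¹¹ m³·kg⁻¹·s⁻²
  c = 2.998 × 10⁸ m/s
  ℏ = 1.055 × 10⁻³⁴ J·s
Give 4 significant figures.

4.393 × 10⁵⁰ m/s²

One Planck acceleration: a_P = √(c⁷/(ℏG)) = 5.560 × 10⁵¹ m/s².
0.0790 × 5.560 × 10⁵¹ m/s² = 4.393 × 10⁵⁰ m/s²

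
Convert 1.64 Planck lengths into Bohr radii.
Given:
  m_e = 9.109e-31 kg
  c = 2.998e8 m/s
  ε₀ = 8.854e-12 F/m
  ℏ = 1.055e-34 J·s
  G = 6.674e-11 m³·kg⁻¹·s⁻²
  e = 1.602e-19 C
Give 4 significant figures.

Planck length: ℓ_P = √(ℏG/c³) = 1.616e-35 m
Bohr radius: a₀ = 4πε₀ℏ²/(m_e e²) = 5.297e-11 m
1.64 × 1.616e-35 / 5.297e-11 = 5.004e-25

5.004e-25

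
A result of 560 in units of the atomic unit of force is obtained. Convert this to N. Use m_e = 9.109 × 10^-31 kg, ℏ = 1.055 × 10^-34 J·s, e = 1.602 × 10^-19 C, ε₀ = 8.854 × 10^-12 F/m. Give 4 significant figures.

One atomic unit of force: F_au = E_h/a₀ = m_e²e⁶/((4πε₀)³ℏ⁴) = 8.220 × 10^-8 N.
560 × 8.220 × 10^-8 N = 4.603 × 10^-5 N

4.603 × 10^-5 N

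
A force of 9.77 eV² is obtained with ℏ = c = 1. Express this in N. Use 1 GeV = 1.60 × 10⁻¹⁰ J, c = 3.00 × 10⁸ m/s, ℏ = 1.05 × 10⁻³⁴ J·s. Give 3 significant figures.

7.94 × 10⁻¹² N

Force is [E]/[L] = [E]²/(ℏc); restore (ℏc)⁻¹.
1 GeV² → 1/(ℏc) × (1 GeV in J)² = 8.13 × 10⁵ N.
Convert the energy scale: 9.77 eV² = 9.77 × 10⁻¹⁸ GeV².
Result: 9.77 × 10⁻¹⁸ × 8.13 × 10⁵ = 7.94 × 10⁻¹² N.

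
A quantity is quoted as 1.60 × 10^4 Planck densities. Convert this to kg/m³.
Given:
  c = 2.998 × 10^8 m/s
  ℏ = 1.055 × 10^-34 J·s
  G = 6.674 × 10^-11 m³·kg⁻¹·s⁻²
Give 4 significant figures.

8.246 × 10^100 kg/m³

One Planck density: ρ_P = c⁵/(ℏG²) = 5.154 × 10^96 kg/m³.
1.60 × 10^4 × 5.154 × 10^96 kg/m³ = 8.246 × 10^100 kg/m³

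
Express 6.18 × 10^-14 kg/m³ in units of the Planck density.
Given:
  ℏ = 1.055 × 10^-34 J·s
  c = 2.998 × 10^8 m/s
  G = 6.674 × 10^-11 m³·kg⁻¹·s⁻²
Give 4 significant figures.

Planck density: ρ_P = c⁵/(ℏG²) = 5.154 × 10^96 kg/m³.
6.18 × 10^-14 / 5.154 × 10^96 = 1.199 × 10^-110

1.199 × 10^-110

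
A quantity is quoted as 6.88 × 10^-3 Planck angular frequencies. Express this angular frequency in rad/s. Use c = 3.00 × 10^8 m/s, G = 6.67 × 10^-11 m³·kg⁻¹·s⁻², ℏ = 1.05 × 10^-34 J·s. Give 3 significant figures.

1.28 × 10^41 rad/s

One Planck angular frequency: ω_P = √(c⁵/(ℏG)) = 1.86 × 10^43 rad/s.
6.88 × 10^-3 × 1.86 × 10^43 rad/s = 1.28 × 10^41 rad/s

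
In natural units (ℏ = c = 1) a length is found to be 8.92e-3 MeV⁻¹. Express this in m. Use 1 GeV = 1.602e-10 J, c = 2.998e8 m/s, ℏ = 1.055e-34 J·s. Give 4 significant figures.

A length is [E]⁻¹ in ℏ=c=1; restore one factor of ℏc.
1 GeV⁻¹ → ℏc × (1 GeV in J)⁻¹ = 1.974e-16 m.
Convert the energy scale: 8.92e-3 MeV⁻¹ = 8.92 GeV⁻¹.
Result: 8.92 × 1.974e-16 = 1.761e-15 m.

1.761e-15 m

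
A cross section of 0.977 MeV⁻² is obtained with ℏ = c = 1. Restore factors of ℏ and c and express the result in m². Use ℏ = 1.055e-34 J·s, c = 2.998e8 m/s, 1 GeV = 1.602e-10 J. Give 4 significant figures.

3.808e-26 m²

Area is [L]² = [E]⁻²·(ℏc)²; restore (ℏc)².
1 GeV⁻² → (ℏc)² × (1 GeV in J)⁻² = 3.898e-32 m².
Convert the energy scale: 0.977 MeV⁻² = 9.77e5 GeV⁻².
Result: 9.77e5 × 3.898e-32 = 3.808e-26 m².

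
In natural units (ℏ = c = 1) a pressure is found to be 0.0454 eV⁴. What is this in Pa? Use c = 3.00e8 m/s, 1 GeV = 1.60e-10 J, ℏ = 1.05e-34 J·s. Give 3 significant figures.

0.952 Pa

Pressure is [E]/[L]³ = [E]⁴/(ℏc)³.
1 GeV⁴ → 1/(ℏc)³ × (1 GeV in J)⁴ = 2.10e37 Pa.
Convert the energy scale: 0.0454 eV⁴ = 4.54e-38 GeV⁴.
Result: 4.54e-38 × 2.10e37 = 0.952 Pa.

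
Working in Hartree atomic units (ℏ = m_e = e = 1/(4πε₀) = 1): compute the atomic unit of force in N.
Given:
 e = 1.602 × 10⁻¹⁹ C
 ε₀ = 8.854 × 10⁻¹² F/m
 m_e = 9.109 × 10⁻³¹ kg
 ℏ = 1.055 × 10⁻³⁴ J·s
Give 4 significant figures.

8.220 × 10⁻⁸ N

Dimensional analysis gives F_au = E_h/a₀ = m_e²e⁶/((4πε₀)³ℏ⁴).
E_h = 4.354 × 10⁻¹⁸ J
a₀ = 5.297 × 10⁻¹¹ m
E_h/a₀ = 8.220 × 10⁻⁸ N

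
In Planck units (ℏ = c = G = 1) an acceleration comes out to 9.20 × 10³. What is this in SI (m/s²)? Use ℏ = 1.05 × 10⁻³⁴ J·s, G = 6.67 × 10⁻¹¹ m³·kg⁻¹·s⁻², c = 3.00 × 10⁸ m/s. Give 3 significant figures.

5.14 × 10⁵⁵ m/s²

One Planck acceleration: a_P = √(c⁷/(ℏG)) = 5.59 × 10⁵¹ m/s².
9.20 × 10³ × 5.59 × 10⁵¹ m/s² = 5.14 × 10⁵⁵ m/s²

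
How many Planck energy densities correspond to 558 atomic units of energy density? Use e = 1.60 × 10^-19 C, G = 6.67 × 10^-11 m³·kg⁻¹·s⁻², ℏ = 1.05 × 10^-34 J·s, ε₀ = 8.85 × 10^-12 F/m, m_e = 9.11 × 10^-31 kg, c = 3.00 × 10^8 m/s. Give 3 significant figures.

3.59 × 10^-98

atomic unit of energy density: u_au = E_h/a₀³ = m_e⁴e¹⁰/((4πε₀)⁵ℏ⁸) = 3.01 × 10^13 J/m³
Planck energy density: u_P = c⁷/(ℏG²) = 4.68 × 10^113 J/m³
558 × 3.01 × 10^13 / 4.68 × 10^113 = 3.59 × 10^-98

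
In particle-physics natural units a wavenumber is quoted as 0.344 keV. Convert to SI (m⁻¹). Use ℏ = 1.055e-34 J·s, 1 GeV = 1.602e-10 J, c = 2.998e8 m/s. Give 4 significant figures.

1.742e9 m⁻¹

Inverse length is [E]/(ℏc).
1 GeV → 1/(ℏc) × (1 GeV in J) = 5.065e15 m⁻¹.
Convert the energy scale: 0.344 keV = 3.44e-7 GeV.
Result: 3.44e-7 × 5.065e15 = 1.742e9 m⁻¹.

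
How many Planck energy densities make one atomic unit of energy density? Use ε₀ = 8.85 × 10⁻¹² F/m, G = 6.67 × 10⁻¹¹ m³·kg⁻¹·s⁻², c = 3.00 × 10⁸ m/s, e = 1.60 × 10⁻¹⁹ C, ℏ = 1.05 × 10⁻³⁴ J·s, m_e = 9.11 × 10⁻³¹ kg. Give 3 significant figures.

6.44 × 10⁻¹⁰¹

atomic unit of energy density: u_au = E_h/a₀³ = m_e⁴e¹⁰/((4πε₀)⁵ℏ⁸) = 3.01 × 10¹³ J/m³
Planck energy density: u_P = c⁷/(ℏG²) = 4.68 × 10¹¹³ J/m³
ratio = 3.01 × 10¹³ / 4.68 × 10¹¹³ = 6.44 × 10⁻¹⁰¹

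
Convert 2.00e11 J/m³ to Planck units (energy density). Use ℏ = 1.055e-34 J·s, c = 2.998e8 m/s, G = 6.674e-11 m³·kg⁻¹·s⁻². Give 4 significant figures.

4.318e-103

Planck energy density: u_P = c⁷/(ℏG²) = 4.632e113 J/m³.
2.00e11 / 4.632e113 = 4.318e-103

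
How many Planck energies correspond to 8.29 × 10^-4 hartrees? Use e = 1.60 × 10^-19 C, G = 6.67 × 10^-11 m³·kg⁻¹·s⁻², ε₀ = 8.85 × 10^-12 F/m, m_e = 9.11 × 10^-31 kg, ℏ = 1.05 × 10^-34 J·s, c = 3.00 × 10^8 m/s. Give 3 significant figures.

1.86 × 10^-30

hartree: E_h = m_e e⁴/(4πε₀ℏ)² = 4.38 × 10^-18 J
Planck energy: E_P = √(ℏc⁵/G) = 1.96 × 10^9 J
8.29 × 10^-4 × 4.38 × 10^-18 / 1.96 × 10^9 = 1.86 × 10^-30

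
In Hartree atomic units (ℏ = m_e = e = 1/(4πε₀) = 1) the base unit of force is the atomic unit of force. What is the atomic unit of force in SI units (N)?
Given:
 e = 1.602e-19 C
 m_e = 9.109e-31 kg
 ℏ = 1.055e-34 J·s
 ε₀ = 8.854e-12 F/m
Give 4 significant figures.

F_au = E_h/a₀ = m_e²e⁶/((4πε₀)³ℏ⁴)
E_h = 4.354e-18 J
a₀ = 5.297e-11 m
E_h/a₀ = 8.220e-8 N

8.220e-8 N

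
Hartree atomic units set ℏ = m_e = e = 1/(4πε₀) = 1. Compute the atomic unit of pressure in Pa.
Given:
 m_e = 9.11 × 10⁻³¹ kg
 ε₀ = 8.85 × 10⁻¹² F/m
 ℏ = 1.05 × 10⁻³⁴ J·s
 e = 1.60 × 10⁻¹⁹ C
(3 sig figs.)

The unique combination of the constants set to 1 with dimensions of pressure is P_au = E_h/a₀³ = m_e⁴e¹⁰/((4πε₀)⁵ℏ⁸).
E_h = 4.38 × 10⁻¹⁸ J
a₀ = 5.26 × 10⁻¹¹ m
E_h/a₀³ = 3.01 × 10¹³ Pa

3.01 × 10¹³ Pa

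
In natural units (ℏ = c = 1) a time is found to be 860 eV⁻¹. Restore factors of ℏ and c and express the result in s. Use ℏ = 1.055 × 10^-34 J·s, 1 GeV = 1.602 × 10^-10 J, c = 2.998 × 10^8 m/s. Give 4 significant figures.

5.664 × 10^-13 s

A time is [E]⁻¹ in ℏ=c=1; restore one factor of ℏ.
1 GeV⁻¹ → ℏ × (1 GeV in J)⁻¹ = 6.586 × 10^-25 s.
Convert the energy scale: 860 eV⁻¹ = 8.60 × 10^11 GeV⁻¹.
Result: 8.60 × 10^11 × 6.586 × 10^-25 = 5.664 × 10^-13 s.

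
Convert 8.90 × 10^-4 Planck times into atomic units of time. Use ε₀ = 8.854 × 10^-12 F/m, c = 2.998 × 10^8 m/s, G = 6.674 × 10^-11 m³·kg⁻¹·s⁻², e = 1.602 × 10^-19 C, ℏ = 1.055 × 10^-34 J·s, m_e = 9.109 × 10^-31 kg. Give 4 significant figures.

Planck time: t_P = √(ℏG/c⁵) = 5.392 × 10^-44 s
atomic unit of time: τ_au = (4πε₀)²ℏ³/(m_e e⁴) = 2.423 × 10^-17 s
8.90 × 10^-4 × 5.392 × 10^-44 / 2.423 × 10^-17 = 1.981 × 10^-30

1.981 × 10^-30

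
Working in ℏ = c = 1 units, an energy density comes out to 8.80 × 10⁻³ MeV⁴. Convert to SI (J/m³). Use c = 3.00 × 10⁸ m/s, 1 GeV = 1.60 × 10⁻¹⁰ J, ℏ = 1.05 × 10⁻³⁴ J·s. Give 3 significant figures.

1.85 × 10²³ J/m³

[E]/[L]³ = [E]⁴/(ℏc)³; restore (ℏc)⁻³.
1 GeV⁴ → 1/(ℏc)³ × (1 GeV in J)⁴ = 2.10 × 10³⁷ J/m³.
Convert the energy scale: 8.80 × 10⁻³ MeV⁴ = 8.80 × 10⁻¹⁵ GeV⁴.
Result: 8.80 × 10⁻¹⁵ × 2.10 × 10³⁷ = 1.85 × 10²³ J/m³.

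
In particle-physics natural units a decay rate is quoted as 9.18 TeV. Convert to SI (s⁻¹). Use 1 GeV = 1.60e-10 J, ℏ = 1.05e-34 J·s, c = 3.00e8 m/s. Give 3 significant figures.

A rate is [E]/ℏ; divide by ℏ.
1 GeV → 1/ℏ × (1 GeV in J) = 1.52e24 s⁻¹.
Convert the energy scale: 9.18 TeV = 9.18e3 GeV.
Result: 9.18e3 × 1.52e24 = 1.40e28 s⁻¹.

1.40e28 s⁻¹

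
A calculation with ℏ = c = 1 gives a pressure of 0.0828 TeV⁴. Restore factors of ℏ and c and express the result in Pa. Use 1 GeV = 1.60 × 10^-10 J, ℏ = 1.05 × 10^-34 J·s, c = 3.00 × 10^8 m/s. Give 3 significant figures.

Pressure is [E]/[L]³ = [E]⁴/(ℏc)³.
1 GeV⁴ → 1/(ℏc)³ × (1 GeV in J)⁴ = 2.10 × 10^37 Pa.
Convert the energy scale: 0.0828 TeV⁴ = 8.28 × 10^10 GeV⁴.
Result: 8.28 × 10^10 × 2.10 × 10^37 = 1.74 × 10^48 Pa.

1.74 × 10^48 Pa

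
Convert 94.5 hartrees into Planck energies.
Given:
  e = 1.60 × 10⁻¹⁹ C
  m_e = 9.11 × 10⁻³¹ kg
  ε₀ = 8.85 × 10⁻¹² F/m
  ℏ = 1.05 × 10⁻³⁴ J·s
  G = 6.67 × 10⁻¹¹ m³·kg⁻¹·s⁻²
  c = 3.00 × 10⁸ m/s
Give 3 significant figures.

hartree: E_h = m_e e⁴/(4πε₀ℏ)² = 4.38 × 10⁻¹⁸ J
Planck energy: E_P = √(ℏc⁵/G) = 1.96 × 10⁹ J
94.5 × 4.38 × 10⁻¹⁸ / 1.96 × 10⁹ = 2.12 × 10⁻²⁵

2.12 × 10⁻²⁵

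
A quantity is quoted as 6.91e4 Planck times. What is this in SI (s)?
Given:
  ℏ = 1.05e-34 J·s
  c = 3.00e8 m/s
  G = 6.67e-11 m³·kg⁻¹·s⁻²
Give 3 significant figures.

3.71e-39 s

One Planck time: t_P = √(ℏG/c⁵) = 5.37e-44 s.
6.91e4 × 5.37e-44 s = 3.71e-39 s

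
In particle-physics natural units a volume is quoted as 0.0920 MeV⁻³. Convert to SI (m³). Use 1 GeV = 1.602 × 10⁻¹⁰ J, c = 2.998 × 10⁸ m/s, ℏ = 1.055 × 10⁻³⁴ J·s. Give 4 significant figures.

Volume is [L]³ = [E]⁻³·(ℏc)³.
1 GeV⁻³ → (ℏc)³ × (1 GeV in J)⁻³ = 7.696 × 10⁻⁴⁸ m³.
Convert the energy scale: 0.0920 MeV⁻³ = 9.20 × 10⁷ GeV⁻³.
Result: 9.20 × 10⁷ × 7.696 × 10⁻⁴⁸ = 7.080 × 10⁻⁴⁰ m³.

7.080 × 10⁻⁴⁰ m³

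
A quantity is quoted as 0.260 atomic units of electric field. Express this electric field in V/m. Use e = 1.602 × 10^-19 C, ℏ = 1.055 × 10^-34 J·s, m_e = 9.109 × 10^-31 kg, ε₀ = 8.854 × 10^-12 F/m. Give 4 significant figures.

1.334 × 10^11 V/m

One atomic unit of electric field: E_au = E_h/(e a₀) = m_e²e⁵/((4πε₀)³ℏ⁴) = 5.131 × 10^11 V/m.
0.260 × 5.131 × 10^11 V/m = 1.334 × 10^11 V/m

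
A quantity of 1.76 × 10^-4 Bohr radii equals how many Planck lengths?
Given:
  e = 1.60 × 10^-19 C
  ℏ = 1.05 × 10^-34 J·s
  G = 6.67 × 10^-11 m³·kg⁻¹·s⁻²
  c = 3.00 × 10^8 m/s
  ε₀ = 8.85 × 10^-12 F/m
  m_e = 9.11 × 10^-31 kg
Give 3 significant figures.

Bohr radius: a₀ = 4πε₀ℏ²/(m_e e²) = 5.26 × 10^-11 m
Planck length: ℓ_P = √(ℏG/c³) = 1.61 × 10^-35 m
1.76 × 10^-4 × 5.26 × 10^-11 / 1.61 × 10^-35 = 5.75 × 10^20

5.75 × 10^20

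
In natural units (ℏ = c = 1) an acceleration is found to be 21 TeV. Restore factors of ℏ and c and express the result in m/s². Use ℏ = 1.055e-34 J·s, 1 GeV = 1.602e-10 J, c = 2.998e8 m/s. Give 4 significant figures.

Acceleration is [L]/[T]² = c·[E]/ℏ.
1 GeV → c/ℏ × (1 GeV in J) = 4.552e32 m/s².
Convert the energy scale: 21 TeV = 2.10e4 GeV.
Result: 2.10e4 × 4.552e32 = 9.560e36 m/s².

9.560e36 m/s²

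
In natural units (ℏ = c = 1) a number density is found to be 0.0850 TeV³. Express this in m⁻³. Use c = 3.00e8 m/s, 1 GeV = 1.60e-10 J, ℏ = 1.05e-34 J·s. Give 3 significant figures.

1.11e55 m⁻³

Number density is [L]⁻³ = [E]³/(ℏc)³.
1 GeV³ → 1/(ℏc)³ × (1 GeV in J)³ = 1.31e47 m⁻³.
Convert the energy scale: 0.0850 TeV³ = 8.50e7 GeV³.
Result: 8.50e7 × 1.31e47 = 1.11e55 m⁻³.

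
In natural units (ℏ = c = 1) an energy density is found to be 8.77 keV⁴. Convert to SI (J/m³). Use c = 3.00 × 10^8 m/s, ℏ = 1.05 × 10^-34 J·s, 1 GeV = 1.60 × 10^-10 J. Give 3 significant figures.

[E]/[L]³ = [E]⁴/(ℏc)³; restore (ℏc)⁻³.
1 GeV⁴ → 1/(ℏc)³ × (1 GeV in J)⁴ = 2.10 × 10^37 J/m³.
Convert the energy scale: 8.77 keV⁴ = 8.77 × 10^-24 GeV⁴.
Result: 8.77 × 10^-24 × 2.10 × 10^37 = 1.84 × 10^14 J/m³.

1.84 × 10^14 J/m³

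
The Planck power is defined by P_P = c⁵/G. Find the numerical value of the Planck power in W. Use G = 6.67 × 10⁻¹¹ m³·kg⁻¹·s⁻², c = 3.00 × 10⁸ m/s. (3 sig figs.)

P_P = c⁵/G
  = 2.43 × 10⁴² / 6.67 × 10⁻¹¹
  = 3.64 × 10⁵² W

3.64 × 10⁵² W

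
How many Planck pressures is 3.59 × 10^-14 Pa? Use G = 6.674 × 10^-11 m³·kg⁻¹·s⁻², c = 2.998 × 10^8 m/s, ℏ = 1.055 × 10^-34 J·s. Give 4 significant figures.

Planck pressure: p_P = c⁷/(ℏG²) = 4.632 × 10^113 Pa.
3.59 × 10^-14 / 4.632 × 10^113 = 7.750 × 10^-128

7.750 × 10^-128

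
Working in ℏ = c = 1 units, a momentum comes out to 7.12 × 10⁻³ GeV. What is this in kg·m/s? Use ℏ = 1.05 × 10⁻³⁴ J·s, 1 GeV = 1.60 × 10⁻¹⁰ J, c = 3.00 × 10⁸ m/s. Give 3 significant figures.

3.80 × 10⁻²¹ kg·m/s

Momentum is [E]/c; divide by c.
1 GeV → 1/c × (1 GeV in J) = 5.33 × 10⁻¹⁹ kg·m/s.
Result: 7.12 × 10⁻³ × 5.33 × 10⁻¹⁹ = 3.80 × 10⁻²¹ kg·m/s.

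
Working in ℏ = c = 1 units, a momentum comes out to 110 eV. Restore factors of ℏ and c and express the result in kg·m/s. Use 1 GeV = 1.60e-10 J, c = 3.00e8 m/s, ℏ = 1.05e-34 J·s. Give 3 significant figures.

5.87e-26 kg·m/s

Momentum is [E]/c; divide by c.
1 GeV → 1/c × (1 GeV in J) = 5.33e-19 kg·m/s.
Convert the energy scale: 110 eV = 1.10e-7 GeV.
Result: 1.10e-7 × 5.33e-19 = 5.87e-26 kg·m/s.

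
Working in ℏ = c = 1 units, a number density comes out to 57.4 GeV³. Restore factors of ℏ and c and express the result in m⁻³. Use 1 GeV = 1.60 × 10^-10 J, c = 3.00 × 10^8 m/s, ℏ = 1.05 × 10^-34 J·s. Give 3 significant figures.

Number density is [L]⁻³ = [E]³/(ℏc)³.
1 GeV³ → 1/(ℏc)³ × (1 GeV in J)³ = 1.31 × 10^47 m⁻³.
Result: 57.4 × 1.31 × 10^47 = 7.52 × 10^48 m⁻³.

7.52 × 10^48 m⁻³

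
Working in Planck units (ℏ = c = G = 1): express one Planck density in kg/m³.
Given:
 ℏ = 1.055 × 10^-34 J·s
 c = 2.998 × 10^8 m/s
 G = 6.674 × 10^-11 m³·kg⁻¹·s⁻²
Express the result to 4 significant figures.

The unique combination of the constants set to 1 with dimensions of density is ρ_P = c⁵/(ℏG²).
  = 2.422 × 10^42 / 4.699 × 10^-55
  = 5.154 × 10^96 kg/m³

5.154 × 10^96 kg/m³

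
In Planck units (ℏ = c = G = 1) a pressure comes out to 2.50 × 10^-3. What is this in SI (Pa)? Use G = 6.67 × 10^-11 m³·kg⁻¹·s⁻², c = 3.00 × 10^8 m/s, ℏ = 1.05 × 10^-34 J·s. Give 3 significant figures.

One Planck pressure: p_P = c⁷/(ℏG²) = 4.68 × 10^113 Pa.
2.50 × 10^-3 × 4.68 × 10^113 Pa = 1.17 × 10^111 Pa

1.17 × 10^111 Pa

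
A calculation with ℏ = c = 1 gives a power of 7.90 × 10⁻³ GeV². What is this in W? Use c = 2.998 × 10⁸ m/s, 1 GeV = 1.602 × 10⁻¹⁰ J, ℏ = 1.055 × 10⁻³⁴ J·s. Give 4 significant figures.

1.922 × 10¹² W

Power is [E]/[T] = [E]²/ℏ.
1 GeV² → 1/ℏ × (1 GeV in J)² = 2.433 × 10¹⁴ W.
Result: 7.90 × 10⁻³ × 2.433 × 10¹⁴ = 1.922 × 10¹² W.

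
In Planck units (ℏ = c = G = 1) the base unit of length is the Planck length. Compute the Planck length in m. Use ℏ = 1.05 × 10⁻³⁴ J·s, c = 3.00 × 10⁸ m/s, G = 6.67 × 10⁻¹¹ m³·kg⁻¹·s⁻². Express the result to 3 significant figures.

1.61 × 10⁻³⁵ m

ℓ_P = √(ℏG/c³)
  = √(2.59 × 10⁻⁷⁰)
  = 1.61 × 10⁻³⁵ m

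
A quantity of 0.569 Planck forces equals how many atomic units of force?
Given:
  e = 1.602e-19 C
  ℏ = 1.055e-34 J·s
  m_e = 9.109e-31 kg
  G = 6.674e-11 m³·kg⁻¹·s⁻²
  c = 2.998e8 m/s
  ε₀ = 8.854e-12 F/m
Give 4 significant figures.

8.379e50

Planck force: F_P = c⁴/G = 1.210e44 N
atomic unit of force: F_au = E_h/a₀ = m_e²e⁶/((4πε₀)³ℏ⁴) = 8.220e-8 N
0.569 × 1.210e44 / 8.220e-8 = 8.379e50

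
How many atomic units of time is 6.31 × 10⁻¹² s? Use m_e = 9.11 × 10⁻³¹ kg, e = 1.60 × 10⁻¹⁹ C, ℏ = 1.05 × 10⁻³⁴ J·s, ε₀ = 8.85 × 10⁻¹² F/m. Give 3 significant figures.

atomic unit of time: τ_au = (4πε₀)²ℏ³/(m_e e⁴) = 2.40 × 10⁻¹⁷ s.
6.31 × 10⁻¹² / 2.40 × 10⁻¹⁷ = 2.63 × 10⁵

2.63 × 10⁵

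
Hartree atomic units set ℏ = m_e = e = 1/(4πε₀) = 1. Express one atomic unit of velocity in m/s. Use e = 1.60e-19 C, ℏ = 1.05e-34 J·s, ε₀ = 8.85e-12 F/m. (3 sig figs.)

2.19e6 m/s

From ℏ = m_e = e = 1/(4πε₀) = 1 the velocity scale is v_au = e²/(4πε₀ℏ).
  = 2.56e-38 / 1.17e-44
  = 2.19e6 m/s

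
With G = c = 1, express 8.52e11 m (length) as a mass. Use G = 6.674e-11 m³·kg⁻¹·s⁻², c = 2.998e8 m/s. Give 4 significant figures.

1.147e39 kg

Length → mass via c²/G.
8.52e11 m × (c²/G) = 1.147e39 kg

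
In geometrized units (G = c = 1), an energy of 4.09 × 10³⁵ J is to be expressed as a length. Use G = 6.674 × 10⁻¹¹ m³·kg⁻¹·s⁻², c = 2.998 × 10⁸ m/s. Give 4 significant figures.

Energy → length via G/c⁴.
4.09 × 10³⁵ J × (G/c⁴) = 3.379 × 10⁻⁹ m

3.379 × 10⁻⁹ m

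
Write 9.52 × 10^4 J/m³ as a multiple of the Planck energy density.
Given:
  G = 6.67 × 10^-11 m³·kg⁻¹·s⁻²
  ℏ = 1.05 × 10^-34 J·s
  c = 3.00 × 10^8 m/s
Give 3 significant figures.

Planck energy density: u_P = c⁷/(ℏG²) = 4.68 × 10^113 J/m³.
9.52 × 10^4 / 4.68 × 10^113 = 2.03 × 10^-109

2.03 × 10^-109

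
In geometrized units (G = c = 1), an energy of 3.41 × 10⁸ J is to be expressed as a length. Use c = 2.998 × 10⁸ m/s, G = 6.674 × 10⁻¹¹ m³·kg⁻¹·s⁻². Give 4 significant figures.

Energy → length via G/c⁴.
3.41 × 10⁸ J × (G/c⁴) = 2.817 × 10⁻³⁶ m

2.817 × 10⁻³⁶ m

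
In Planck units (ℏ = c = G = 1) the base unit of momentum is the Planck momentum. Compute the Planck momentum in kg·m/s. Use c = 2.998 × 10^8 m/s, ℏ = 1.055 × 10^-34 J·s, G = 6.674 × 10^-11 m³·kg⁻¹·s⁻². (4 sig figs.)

6.527 kg·m/s

p_P = √(ℏc³/G)
  = √(42.60)
  = 6.527 kg·m/s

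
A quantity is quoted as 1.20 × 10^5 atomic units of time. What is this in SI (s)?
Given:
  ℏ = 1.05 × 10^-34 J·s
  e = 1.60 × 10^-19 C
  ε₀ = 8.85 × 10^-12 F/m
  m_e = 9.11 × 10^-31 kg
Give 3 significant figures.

One atomic unit of time: τ_au = (4πε₀)²ℏ³/(m_e e⁴) = 2.40 × 10^-17 s.
1.20 × 10^5 × 2.40 × 10^-17 s = 2.88 × 10^-12 s

2.88 × 10^-12 s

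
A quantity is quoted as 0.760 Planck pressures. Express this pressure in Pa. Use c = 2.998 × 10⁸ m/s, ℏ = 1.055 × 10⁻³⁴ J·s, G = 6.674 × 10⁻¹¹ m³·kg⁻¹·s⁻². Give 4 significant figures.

3.521 × 10¹¹³ Pa

One Planck pressure: p_P = c⁷/(ℏG²) = 4.632 × 10¹¹³ Pa.
0.760 × 4.632 × 10¹¹³ Pa = 3.521 × 10¹¹³ Pa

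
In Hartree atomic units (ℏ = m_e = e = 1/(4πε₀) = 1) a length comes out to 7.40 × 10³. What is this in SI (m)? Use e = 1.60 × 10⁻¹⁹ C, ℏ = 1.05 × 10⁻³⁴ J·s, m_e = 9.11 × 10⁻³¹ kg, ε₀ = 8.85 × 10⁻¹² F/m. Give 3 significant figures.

One Bohr radius: a₀ = 4πε₀ℏ²/(m_e e²) = 5.26 × 10⁻¹¹ m.
7.40 × 10³ × 5.26 × 10⁻¹¹ m = 3.89 × 10⁻⁷ m

3.89 × 10⁻⁷ m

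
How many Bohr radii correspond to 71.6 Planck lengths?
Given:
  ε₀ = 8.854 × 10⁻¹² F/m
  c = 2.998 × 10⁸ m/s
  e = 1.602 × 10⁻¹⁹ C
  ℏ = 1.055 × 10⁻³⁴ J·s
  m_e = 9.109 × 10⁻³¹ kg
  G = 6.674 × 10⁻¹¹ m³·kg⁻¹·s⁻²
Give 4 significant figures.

Planck length: ℓ_P = √(ℏG/c³) = 1.616 × 10⁻³⁵ m
Bohr radius: a₀ = 4πε₀ℏ²/(m_e e²) = 5.297 × 10⁻¹¹ m
71.6 × 1.616 × 10⁻³⁵ / 5.297 × 10⁻¹¹ = 2.185 × 10⁻²³

2.185 × 10⁻²³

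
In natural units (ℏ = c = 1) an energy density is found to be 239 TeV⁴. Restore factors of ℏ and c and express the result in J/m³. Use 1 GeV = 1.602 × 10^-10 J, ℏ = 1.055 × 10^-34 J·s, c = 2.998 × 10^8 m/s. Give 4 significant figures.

[E]/[L]³ = [E]⁴/(ℏc)³; restore (ℏc)⁻³.
1 GeV⁴ → 1/(ℏc)³ × (1 GeV in J)⁴ = 2.082 × 10^37 J/m³.
Convert the energy scale: 239 TeV⁴ = 2.39 × 10^14 GeV⁴.
Result: 2.39 × 10^14 × 2.082 × 10^37 = 4.975 × 10^51 J/m³.

4.975 × 10^51 J/m³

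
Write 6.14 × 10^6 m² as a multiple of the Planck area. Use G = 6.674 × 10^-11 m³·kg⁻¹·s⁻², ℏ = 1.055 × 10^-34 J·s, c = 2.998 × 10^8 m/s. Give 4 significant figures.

Planck area: A_P = ℏG/c³ = 2.613 × 10^-70 m².
6.14 × 10^6 / 2.613 × 10^-70 = 2.350 × 10^76

2.350 × 10^76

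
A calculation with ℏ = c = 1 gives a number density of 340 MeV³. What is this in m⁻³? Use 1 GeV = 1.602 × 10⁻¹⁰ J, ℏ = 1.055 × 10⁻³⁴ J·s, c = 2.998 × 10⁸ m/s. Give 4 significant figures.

4.418 × 10⁴⁰ m⁻³

Number density is [L]⁻³ = [E]³/(ℏc)³.
1 GeV³ → 1/(ℏc)³ × (1 GeV in J)³ = 1.299 × 10⁴⁷ m⁻³.
Convert the energy scale: 340 MeV³ = 3.40 × 10⁻⁷ GeV³.
Result: 3.40 × 10⁻⁷ × 1.299 × 10⁴⁷ = 4.418 × 10⁴⁰ m⁻³.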